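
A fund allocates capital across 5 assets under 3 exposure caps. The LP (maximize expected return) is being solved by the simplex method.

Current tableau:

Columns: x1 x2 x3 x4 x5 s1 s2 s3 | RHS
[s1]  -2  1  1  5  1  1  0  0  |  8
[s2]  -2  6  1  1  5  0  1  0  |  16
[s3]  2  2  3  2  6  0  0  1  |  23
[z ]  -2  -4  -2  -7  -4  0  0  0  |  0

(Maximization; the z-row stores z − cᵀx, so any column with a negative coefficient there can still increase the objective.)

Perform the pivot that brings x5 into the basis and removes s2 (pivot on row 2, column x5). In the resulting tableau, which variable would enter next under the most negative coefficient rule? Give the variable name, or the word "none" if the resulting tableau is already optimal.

Pivot element 5. New z-row = old z-row − (-4)·(row 2/5).
Updated z-row coefficients: x1: -18/5, x2: 4/5, x3: -6/5, x4: -31/5, x5: 0, s1: 0, s2: 4/5, s3: 0.
The most negative is -31/5 in column x4, so x4 would enter next.

x4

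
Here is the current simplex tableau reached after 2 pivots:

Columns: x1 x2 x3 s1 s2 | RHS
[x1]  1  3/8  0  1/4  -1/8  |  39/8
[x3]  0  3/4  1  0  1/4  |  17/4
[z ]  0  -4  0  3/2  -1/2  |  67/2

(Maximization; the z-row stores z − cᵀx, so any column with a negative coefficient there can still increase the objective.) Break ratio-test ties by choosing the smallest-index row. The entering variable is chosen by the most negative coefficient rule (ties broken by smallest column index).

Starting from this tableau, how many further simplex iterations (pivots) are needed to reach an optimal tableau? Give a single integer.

1

pivot: x2 in, x3 out → z = 337/6
No improving column remains; optimal.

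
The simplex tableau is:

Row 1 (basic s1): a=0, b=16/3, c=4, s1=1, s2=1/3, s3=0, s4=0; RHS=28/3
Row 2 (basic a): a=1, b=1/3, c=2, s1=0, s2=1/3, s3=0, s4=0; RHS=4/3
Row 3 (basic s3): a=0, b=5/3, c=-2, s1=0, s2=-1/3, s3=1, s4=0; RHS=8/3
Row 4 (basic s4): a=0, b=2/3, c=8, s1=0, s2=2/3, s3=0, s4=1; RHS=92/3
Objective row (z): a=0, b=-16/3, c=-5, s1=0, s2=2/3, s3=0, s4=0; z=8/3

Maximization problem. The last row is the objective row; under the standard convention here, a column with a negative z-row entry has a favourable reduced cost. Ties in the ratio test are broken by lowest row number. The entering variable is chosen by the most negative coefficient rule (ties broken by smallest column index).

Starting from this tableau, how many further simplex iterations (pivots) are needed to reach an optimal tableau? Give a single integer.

pivot: b in, s3 out → z = 56/5
pivot: c in, s1 out → z = 157/13
pivot: s3 in, a out → z = 87/7
No improving column remains; optimal.

3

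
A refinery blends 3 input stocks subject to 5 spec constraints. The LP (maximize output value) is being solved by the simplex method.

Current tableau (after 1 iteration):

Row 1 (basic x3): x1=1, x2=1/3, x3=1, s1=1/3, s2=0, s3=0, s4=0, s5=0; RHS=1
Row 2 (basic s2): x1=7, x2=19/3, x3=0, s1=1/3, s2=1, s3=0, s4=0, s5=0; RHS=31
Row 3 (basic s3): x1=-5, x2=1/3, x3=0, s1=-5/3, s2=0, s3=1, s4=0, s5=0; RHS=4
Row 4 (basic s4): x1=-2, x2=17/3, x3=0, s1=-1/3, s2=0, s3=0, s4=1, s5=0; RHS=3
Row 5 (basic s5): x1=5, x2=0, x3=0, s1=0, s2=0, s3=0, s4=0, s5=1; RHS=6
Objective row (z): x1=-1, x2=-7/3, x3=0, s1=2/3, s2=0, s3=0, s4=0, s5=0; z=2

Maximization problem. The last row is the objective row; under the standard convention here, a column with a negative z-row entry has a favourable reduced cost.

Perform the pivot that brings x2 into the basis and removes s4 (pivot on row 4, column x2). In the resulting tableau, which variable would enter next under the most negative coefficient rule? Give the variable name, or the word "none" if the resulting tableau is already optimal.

x1

Pivot element 17/3. New z-row = old z-row − (-7/3)·(row 4/(17/3)).
Updated z-row coefficients: x1: -31/17, x2: 0, x3: 0, s1: 9/17, s2: 0, s3: 0, s4: 7/17, s5: 0.
The most negative is -31/17 in column x1, so x1 would enter next.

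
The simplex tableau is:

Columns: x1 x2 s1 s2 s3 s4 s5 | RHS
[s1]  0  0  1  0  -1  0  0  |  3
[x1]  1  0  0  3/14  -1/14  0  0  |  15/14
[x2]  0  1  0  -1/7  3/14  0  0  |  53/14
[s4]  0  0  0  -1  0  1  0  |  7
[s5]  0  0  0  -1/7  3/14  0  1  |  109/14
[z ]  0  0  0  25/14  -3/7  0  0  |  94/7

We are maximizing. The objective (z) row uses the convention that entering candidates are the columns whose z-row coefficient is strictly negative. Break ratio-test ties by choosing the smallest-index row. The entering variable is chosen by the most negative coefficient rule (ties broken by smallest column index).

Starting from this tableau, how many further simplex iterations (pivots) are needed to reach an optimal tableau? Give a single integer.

pivot: s3 in, x2 out → z = 21
No improving column remains; optimal.

1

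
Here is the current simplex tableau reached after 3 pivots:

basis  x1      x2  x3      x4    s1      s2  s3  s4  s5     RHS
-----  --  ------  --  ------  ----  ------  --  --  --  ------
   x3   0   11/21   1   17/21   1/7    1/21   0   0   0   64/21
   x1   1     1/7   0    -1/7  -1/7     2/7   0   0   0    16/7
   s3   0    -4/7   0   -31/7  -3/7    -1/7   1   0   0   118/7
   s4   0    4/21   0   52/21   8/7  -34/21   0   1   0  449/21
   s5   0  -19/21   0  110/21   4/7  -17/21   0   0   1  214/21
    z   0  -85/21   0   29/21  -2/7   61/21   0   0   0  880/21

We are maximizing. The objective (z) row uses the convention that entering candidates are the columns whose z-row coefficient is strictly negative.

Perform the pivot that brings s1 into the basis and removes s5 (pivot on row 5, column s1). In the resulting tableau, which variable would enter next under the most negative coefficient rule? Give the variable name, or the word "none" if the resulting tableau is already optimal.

Pivot element 4/7. New z-row = old z-row − (-2/7)·(row 5/(4/7)).
Updated z-row coefficients: x1: 0, x2: -9/2, x3: 0, x4: 4, s1: 0, s2: 5/2, s3: 0, s4: 0, s5: 1/2.
The most negative is -9/2 in column x2, so x2 would enter next.

x2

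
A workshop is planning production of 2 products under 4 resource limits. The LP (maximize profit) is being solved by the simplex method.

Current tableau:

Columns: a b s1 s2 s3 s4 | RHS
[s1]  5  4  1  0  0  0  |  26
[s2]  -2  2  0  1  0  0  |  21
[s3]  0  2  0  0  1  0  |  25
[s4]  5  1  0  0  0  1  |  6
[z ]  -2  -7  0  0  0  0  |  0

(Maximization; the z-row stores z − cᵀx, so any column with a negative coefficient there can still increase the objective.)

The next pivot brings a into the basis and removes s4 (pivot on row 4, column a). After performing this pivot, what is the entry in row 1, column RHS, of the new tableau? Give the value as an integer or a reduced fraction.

20

Pivot element is row 4, column a: 5.
Normalize row 4: new (row 4, RHS) = 6/5 = 6/5.
row 1 ← row 1 − 5·(new row 4): 26 − 5·(6/5) = 20.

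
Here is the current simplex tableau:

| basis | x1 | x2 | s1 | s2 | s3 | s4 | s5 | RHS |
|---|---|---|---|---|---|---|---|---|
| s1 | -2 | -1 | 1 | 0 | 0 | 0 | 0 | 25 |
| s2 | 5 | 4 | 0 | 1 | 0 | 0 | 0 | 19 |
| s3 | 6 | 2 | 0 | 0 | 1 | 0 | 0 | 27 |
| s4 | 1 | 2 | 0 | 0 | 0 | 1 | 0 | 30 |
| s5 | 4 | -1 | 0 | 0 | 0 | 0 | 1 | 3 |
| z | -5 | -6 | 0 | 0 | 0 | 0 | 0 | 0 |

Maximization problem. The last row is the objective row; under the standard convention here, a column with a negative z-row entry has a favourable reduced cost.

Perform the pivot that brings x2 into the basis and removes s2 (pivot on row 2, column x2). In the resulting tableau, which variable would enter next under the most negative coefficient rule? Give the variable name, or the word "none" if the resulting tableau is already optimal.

Pivot element 4. New z-row = old z-row − (-6)·(row 2/4).
Updated z-row coefficients: x1: 5/2, x2: 0, s1: 0, s2: 3/2, s3: 0, s4: 0, s5: 0.
No coefficient is strictly negative; the tableau after this pivot is optimal.

none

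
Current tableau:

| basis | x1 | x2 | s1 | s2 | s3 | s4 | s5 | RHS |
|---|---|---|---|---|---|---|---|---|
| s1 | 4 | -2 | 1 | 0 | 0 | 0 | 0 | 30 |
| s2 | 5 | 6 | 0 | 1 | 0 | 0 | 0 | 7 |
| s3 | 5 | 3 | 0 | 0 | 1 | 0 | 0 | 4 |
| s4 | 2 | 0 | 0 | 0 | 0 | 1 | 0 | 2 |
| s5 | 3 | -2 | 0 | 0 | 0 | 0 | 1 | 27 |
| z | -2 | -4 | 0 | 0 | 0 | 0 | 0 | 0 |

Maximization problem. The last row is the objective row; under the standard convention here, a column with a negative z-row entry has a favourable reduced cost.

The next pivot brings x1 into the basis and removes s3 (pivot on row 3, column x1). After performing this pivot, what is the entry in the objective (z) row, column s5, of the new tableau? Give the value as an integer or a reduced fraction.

0

Pivot element is row 3, column x1: 5.
Normalize row 3: new (row 3, s5) = 0/5 = 0.
z-row ← z-row − (-2)·(new row 3): 0 − (-2)·0 = 0.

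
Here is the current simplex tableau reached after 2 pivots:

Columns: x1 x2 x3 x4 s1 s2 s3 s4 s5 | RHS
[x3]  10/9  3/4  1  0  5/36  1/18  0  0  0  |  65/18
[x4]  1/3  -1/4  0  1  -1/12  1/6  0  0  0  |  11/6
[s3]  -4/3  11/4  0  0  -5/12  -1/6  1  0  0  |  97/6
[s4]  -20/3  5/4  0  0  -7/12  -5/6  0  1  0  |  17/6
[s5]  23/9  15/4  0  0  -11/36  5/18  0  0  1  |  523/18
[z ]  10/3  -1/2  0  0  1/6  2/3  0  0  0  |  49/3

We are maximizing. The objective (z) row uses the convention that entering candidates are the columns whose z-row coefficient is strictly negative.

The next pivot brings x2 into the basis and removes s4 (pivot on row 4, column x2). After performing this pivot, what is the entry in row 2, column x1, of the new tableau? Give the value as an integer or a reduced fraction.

Pivot element is row 4, column x2: 5/4.
Normalize row 4: new (row 4, x1) = (-20/3)/(5/4) = -16/3.
row 2 ← row 2 − (-1/4)·(new row 4): 1/3 − (-1/4)·(-16/3) = -1.

-1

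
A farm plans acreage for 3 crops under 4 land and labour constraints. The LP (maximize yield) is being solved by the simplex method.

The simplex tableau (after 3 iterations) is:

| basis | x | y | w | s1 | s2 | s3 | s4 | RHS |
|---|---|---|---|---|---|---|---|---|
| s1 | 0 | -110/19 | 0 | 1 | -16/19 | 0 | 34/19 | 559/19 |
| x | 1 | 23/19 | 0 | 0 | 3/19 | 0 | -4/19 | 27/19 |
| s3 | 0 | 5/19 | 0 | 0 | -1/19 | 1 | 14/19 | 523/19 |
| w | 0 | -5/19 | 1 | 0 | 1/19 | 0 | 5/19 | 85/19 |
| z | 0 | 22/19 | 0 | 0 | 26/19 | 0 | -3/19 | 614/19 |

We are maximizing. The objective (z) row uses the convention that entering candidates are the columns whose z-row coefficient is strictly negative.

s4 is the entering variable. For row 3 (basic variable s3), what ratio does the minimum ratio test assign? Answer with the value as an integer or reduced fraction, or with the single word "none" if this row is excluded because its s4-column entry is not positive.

Ratio = RHS / (s4 entry) = (523/19) / (14/19) = 523/14.

523/14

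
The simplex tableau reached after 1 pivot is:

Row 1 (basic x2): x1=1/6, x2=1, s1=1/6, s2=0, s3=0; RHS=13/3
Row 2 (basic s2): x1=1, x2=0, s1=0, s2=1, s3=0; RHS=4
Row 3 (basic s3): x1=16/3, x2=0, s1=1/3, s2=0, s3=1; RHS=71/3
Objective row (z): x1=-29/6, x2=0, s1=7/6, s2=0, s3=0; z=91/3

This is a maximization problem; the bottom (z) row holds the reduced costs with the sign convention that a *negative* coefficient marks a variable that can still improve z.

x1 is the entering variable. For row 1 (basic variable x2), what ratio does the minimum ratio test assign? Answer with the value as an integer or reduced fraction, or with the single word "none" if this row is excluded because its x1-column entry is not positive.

26

Ratio = RHS / (x1 entry) = (13/3) / (1/6) = 26.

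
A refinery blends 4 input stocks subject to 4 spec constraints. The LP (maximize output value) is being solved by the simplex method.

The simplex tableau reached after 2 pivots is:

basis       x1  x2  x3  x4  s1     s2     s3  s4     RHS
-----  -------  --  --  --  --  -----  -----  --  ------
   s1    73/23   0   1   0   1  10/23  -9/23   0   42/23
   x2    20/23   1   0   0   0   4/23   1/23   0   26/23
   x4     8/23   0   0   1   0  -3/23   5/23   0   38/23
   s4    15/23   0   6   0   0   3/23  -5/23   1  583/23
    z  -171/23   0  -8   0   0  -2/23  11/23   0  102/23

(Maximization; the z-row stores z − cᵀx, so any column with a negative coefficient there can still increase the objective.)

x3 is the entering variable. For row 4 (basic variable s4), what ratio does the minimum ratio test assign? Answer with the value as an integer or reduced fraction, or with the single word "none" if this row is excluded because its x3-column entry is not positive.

Ratio = RHS / (x3 entry) = (583/23) / 6 = 583/138.

583/138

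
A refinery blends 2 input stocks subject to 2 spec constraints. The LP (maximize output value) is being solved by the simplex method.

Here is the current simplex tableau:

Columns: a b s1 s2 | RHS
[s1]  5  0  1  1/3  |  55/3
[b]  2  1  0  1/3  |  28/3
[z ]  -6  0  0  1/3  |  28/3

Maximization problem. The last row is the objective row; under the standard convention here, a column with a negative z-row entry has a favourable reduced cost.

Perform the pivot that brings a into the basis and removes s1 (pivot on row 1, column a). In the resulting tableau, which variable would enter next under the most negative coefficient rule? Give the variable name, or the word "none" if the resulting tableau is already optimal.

Pivot element 5. New z-row = old z-row − (-6)·(row 1/5).
Updated z-row coefficients: a: 0, b: 0, s1: 6/5, s2: 11/15.
No coefficient is strictly negative; the tableau after this pivot is optimal.

none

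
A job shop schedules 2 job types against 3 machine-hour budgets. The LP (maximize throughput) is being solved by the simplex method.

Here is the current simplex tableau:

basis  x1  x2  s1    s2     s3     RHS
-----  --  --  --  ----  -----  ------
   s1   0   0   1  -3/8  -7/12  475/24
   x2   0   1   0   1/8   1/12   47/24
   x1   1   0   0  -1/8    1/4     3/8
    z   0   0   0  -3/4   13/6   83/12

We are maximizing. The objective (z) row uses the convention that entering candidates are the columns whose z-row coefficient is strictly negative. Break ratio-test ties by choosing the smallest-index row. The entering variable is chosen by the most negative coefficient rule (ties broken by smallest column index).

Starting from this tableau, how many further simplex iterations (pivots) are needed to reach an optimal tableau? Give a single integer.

pivot: s2 in, x2 out → z = 56/3
No improving column remains; optimal.

1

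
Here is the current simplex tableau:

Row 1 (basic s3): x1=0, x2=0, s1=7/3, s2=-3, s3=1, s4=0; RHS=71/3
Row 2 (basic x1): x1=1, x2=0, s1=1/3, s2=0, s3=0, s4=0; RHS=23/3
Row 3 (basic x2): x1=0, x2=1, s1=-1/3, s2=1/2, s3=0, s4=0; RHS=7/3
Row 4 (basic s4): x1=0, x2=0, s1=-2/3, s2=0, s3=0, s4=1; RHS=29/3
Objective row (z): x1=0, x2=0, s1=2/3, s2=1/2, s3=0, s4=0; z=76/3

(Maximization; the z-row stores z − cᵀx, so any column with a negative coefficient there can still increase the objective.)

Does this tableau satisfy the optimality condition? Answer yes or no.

yes

No objective-row coefficient is strictly negative, so no entering variable exists; the tableau is optimal.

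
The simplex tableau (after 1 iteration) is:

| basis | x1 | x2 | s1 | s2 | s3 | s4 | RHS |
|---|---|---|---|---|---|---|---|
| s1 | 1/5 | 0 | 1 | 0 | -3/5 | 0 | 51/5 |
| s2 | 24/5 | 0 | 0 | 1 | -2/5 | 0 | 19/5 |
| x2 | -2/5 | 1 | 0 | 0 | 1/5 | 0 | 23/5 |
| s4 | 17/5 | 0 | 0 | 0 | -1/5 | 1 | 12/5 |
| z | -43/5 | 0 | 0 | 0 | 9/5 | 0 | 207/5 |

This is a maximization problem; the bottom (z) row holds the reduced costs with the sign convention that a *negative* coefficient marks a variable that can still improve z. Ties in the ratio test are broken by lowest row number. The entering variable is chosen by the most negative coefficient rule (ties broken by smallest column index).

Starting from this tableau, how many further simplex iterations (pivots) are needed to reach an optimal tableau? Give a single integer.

pivot: x1 in, s4 out → z = 807/17
No improving column remains; optimal.

1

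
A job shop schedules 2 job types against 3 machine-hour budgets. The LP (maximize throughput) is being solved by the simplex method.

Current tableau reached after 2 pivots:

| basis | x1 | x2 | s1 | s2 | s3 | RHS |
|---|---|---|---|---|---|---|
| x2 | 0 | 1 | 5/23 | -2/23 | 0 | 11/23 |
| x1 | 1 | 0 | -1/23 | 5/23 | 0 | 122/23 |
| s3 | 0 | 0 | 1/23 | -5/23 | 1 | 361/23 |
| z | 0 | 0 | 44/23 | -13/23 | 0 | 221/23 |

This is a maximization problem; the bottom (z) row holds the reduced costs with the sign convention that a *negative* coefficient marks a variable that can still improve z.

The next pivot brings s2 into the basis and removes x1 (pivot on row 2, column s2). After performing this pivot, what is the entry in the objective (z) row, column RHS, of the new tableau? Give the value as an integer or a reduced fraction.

Pivot element is row 2, column s2: 5/23.
Normalize row 2: new (row 2, RHS) = (122/23)/(5/23) = 122/5.
z-row ← z-row − (-13/23)·(new row 2): 221/23 − (-13/23)·(122/5) = 117/5.

117/5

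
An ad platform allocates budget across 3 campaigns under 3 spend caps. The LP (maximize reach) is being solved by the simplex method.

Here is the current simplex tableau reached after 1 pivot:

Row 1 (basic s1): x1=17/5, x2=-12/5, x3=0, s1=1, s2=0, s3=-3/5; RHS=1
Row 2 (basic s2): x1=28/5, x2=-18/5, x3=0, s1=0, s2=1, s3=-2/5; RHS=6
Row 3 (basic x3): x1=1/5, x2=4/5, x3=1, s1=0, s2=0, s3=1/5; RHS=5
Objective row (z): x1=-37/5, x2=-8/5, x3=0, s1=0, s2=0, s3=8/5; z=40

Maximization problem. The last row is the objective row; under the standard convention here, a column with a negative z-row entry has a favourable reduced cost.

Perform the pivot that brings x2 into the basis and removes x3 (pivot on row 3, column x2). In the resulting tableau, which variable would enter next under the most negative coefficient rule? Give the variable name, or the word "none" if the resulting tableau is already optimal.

Pivot element 4/5. New z-row = old z-row − (-8/5)·(row 3/(4/5)).
Updated z-row coefficients: x1: -7, x2: 0, x3: 2, s1: 0, s2: 0, s3: 2.
The most negative is -7 in column x1, so x1 would enter next.

x1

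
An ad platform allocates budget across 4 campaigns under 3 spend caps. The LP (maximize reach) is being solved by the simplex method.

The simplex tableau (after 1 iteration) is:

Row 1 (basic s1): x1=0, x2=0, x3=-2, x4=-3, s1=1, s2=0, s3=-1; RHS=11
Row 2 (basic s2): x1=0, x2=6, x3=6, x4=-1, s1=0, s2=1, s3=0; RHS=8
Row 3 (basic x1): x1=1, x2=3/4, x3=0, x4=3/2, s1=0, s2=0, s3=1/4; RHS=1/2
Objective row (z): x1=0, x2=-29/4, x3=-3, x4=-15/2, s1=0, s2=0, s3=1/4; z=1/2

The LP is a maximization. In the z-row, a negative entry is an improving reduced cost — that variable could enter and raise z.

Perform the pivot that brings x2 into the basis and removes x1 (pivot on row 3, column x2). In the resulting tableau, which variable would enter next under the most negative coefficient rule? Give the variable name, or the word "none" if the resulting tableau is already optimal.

Pivot element 3/4. New z-row = old z-row − (-29/4)·(row 3/(3/4)).
Updated z-row coefficients: x1: 29/3, x2: 0, x3: -3, x4: 7, s1: 0, s2: 0, s3: 8/3.
The most negative is -3 in column x3, so x3 would enter next.

x3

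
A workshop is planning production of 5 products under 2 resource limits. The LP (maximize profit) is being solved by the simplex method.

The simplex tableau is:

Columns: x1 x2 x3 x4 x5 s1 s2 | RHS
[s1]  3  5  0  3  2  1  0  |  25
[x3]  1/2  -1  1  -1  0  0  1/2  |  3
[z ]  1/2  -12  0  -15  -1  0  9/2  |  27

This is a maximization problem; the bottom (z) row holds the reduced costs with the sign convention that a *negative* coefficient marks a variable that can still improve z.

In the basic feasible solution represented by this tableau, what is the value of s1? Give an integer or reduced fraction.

25

s1 is basic (row 1); its value is the RHS of that row: 25.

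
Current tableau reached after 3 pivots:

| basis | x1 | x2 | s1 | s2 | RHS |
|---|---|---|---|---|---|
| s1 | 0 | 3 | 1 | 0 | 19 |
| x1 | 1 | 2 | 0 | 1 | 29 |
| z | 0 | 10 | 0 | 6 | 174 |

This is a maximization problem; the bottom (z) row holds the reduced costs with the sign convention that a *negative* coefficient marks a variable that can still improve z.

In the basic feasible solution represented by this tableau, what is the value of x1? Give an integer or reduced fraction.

x1 is basic (row 2); its value is the RHS of that row: 29.

29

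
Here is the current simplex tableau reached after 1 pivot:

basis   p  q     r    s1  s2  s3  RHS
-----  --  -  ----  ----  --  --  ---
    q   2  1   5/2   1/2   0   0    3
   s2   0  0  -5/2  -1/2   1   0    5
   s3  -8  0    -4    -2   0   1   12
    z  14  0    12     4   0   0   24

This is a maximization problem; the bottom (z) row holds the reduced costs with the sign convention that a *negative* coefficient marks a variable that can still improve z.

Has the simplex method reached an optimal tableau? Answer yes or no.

No objective-row coefficient is strictly negative, so no entering variable exists; the tableau is optimal.

yes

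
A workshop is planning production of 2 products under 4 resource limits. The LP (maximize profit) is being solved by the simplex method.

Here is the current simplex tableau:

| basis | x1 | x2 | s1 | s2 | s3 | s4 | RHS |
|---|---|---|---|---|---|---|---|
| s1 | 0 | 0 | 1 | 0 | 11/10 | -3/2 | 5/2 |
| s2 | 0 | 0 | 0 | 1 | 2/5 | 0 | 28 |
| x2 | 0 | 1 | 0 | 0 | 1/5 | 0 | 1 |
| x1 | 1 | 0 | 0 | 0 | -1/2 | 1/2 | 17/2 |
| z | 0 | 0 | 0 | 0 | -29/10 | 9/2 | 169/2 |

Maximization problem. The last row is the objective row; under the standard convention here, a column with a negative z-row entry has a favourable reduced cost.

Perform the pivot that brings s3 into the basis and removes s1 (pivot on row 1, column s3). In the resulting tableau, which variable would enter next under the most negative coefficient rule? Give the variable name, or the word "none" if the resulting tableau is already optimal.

none

Pivot element 11/10. New z-row = old z-row − (-29/10)·(row 1/(11/10)).
Updated z-row coefficients: x1: 0, x2: 0, s1: 29/11, s2: 0, s3: 0, s4: 6/11.
No coefficient is strictly negative; the tableau after this pivot is optimal.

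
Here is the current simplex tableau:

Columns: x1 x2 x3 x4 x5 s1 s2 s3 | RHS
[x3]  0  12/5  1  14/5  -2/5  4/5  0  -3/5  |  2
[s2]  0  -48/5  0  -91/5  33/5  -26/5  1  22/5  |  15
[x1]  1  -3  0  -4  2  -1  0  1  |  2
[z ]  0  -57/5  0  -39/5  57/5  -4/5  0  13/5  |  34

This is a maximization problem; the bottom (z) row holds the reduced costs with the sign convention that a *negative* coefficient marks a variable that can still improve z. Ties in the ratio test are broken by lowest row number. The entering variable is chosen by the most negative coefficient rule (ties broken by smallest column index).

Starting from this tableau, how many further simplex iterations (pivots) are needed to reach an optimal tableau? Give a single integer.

2

pivot: x2 in, x3 out → z = 87/2
pivot: s3 in, s2 out → z = 371/8
No improving column remains; optimal.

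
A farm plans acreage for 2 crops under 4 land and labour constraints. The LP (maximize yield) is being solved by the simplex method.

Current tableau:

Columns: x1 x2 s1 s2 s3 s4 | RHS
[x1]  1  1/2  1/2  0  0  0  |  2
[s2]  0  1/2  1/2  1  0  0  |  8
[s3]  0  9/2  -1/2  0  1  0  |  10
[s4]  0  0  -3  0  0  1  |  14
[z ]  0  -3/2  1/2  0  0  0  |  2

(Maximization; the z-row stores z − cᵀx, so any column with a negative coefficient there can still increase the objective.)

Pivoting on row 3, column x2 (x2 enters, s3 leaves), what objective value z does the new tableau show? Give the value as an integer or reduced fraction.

16/3

Minimum ratio for x2: 10/(9/2) = 20/9.
z changes by −(z-row coeff of x2)·ratio = −(-3/2)·(20/9) = 10/3.
New z = 2 + (10/3) = 16/3.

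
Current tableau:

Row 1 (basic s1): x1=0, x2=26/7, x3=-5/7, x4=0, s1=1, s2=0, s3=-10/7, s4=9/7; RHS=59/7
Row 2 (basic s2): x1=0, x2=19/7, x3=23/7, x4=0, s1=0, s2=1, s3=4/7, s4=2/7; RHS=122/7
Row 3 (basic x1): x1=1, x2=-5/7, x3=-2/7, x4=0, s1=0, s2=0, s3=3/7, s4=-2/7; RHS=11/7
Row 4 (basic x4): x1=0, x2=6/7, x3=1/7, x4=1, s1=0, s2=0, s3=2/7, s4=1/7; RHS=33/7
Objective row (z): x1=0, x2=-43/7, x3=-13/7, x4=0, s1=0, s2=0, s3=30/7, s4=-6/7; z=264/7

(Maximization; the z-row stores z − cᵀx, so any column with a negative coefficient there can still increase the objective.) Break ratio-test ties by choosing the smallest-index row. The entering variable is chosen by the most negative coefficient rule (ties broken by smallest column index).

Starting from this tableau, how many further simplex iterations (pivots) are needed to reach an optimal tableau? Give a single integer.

pivot: x2 in, s1 out → z = 1343/26
pivot: x3 in, s2 out → z = 6004/99
No improving column remains; optimal.

2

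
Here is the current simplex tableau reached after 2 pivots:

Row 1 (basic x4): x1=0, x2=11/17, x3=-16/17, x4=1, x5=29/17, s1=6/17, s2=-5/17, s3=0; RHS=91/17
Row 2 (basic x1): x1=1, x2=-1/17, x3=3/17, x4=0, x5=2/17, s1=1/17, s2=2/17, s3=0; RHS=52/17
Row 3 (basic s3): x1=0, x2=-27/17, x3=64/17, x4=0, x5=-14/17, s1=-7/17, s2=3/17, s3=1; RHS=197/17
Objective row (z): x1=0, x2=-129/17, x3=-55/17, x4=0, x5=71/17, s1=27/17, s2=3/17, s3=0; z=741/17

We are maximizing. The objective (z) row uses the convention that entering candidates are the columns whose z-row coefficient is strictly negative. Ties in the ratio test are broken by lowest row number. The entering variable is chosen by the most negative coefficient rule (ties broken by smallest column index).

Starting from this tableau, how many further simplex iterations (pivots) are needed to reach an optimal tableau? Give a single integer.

3

pivot: x2 in, x4 out → z = 1170/11
pivot: x3 in, s3 out → z = 349
pivot: s2 in, x1 out → z = 487
No improving column remains; optimal.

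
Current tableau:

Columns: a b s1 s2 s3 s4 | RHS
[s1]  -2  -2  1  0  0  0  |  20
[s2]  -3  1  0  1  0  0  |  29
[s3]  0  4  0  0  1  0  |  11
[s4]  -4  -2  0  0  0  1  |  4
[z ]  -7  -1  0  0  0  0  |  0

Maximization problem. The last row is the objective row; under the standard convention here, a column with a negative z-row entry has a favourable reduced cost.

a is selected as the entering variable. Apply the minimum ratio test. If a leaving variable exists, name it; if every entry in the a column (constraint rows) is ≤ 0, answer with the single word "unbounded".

a-column entries: row 1: -2, row 2: -3, row 3: 0, row 4: -4. All ≤ 0, so a can increase without bound; the LP is unbounded in this direction.

unbounded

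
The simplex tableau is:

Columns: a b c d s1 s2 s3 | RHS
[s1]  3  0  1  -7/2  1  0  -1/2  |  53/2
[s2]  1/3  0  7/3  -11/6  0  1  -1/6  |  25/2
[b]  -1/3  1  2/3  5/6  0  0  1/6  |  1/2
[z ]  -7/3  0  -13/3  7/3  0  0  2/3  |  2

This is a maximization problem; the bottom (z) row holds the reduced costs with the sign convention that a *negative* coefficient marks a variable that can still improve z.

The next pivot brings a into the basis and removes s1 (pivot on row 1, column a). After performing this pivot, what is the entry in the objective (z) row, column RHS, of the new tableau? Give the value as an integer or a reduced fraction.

Pivot element is row 1, column a: 3.
Normalize row 1: new (row 1, RHS) = (53/2)/3 = 53/6.
z-row ← z-row − (-7/3)·(new row 1): 2 − (-7/3)·(53/6) = 407/18.

407/18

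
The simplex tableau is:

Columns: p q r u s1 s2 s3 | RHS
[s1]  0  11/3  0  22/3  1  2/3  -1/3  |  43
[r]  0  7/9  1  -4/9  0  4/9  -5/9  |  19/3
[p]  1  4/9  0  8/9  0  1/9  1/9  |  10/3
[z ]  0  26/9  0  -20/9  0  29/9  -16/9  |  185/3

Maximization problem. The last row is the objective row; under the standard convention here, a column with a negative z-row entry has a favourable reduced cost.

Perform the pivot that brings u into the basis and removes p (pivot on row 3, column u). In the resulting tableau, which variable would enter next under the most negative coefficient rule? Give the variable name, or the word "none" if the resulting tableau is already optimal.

Pivot element 8/9. New z-row = old z-row − (-20/9)·(row 3/(8/9)).
Updated z-row coefficients: p: 5/2, q: 4, r: 0, u: 0, s1: 0, s2: 7/2, s3: -3/2.
The most negative is -3/2 in column s3, so s3 would enter next.

s3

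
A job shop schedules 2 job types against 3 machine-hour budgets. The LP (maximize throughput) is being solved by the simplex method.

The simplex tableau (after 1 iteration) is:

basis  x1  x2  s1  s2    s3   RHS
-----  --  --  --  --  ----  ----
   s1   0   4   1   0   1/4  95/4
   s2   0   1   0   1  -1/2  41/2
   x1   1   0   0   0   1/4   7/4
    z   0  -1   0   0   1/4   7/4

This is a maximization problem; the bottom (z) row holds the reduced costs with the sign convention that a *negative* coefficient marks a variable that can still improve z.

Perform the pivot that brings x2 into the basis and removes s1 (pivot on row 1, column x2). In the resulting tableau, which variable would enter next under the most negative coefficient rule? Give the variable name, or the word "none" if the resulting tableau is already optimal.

Pivot element 4. New z-row = old z-row − (-1)·(row 1/4).
Updated z-row coefficients: x1: 0, x2: 0, s1: 1/4, s2: 0, s3: 5/16.
No coefficient is strictly negative; the tableau after this pivot is optimal.

none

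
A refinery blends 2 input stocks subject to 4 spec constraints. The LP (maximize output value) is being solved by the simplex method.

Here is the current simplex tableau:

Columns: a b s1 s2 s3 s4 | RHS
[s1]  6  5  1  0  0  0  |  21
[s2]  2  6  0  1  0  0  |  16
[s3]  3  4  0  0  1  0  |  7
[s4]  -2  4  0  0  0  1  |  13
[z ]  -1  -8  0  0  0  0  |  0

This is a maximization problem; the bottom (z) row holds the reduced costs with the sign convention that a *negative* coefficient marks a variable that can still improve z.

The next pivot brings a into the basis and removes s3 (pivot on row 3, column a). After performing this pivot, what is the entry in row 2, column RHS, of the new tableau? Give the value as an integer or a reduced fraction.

Pivot element is row 3, column a: 3.
Normalize row 3: new (row 3, RHS) = 7/3 = 7/3.
row 2 ← row 2 − 2·(new row 3): 16 − 2·(7/3) = 34/3.

34/3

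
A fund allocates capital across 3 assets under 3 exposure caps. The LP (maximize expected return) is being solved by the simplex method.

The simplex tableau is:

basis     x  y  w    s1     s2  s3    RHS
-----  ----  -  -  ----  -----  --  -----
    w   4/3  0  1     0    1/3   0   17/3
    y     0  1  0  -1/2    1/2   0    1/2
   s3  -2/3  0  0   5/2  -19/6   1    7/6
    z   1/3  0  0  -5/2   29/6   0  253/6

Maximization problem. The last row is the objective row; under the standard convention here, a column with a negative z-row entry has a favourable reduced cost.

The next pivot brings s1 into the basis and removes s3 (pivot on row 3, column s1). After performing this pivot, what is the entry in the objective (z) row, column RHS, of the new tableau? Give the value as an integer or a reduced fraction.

Pivot element is row 3, column s1: 5/2.
Normalize row 3: new (row 3, RHS) = (7/6)/(5/2) = 7/15.
z-row ← z-row − (-5/2)·(new row 3): 253/6 − (-5/2)·(7/15) = 130/3.

130/3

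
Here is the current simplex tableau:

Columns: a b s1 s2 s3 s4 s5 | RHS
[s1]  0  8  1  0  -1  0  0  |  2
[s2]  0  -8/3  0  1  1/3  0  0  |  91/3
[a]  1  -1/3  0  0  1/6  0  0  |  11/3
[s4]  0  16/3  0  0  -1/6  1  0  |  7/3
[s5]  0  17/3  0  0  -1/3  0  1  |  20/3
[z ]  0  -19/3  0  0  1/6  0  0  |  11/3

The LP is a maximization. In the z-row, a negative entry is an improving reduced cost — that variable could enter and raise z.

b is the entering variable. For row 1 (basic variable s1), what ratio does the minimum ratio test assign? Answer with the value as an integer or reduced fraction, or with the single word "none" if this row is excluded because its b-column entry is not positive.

1/4

Ratio = RHS / (b entry) = 2 / 8 = 1/4.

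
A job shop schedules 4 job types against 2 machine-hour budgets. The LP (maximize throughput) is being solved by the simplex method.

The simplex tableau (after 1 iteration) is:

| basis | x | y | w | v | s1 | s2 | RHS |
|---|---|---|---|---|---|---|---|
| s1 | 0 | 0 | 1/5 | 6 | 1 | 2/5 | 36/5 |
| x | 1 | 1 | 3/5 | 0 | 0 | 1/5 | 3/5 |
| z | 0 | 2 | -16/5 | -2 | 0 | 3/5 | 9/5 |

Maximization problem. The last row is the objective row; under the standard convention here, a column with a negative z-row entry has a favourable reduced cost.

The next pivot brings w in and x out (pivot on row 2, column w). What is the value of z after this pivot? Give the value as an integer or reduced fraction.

Minimum ratio for w: (3/5)/(3/5) = 1.
z changes by −(z-row coeff of w)·ratio = −(-16/5)·1 = 16/5.
New z = 9/5 + (16/5) = 5.

5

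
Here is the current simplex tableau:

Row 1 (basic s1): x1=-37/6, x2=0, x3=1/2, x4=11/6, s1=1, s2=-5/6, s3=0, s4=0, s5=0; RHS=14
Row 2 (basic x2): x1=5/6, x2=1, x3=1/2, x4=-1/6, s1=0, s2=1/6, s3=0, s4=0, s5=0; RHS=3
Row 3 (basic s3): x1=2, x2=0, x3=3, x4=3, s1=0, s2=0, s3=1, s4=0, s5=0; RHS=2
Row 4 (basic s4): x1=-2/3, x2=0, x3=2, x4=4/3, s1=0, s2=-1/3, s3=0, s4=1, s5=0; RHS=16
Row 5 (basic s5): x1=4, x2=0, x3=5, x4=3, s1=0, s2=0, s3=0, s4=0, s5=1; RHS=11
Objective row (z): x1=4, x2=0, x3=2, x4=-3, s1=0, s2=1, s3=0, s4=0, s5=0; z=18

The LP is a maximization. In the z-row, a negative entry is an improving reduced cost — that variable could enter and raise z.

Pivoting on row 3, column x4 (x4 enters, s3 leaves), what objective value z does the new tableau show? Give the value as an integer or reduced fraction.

Minimum ratio for x4: 2/3 = 2/3.
z changes by −(z-row coeff of x4)·ratio = −(-3)·(2/3) = 2.
New z = 18 + 2 = 20.

20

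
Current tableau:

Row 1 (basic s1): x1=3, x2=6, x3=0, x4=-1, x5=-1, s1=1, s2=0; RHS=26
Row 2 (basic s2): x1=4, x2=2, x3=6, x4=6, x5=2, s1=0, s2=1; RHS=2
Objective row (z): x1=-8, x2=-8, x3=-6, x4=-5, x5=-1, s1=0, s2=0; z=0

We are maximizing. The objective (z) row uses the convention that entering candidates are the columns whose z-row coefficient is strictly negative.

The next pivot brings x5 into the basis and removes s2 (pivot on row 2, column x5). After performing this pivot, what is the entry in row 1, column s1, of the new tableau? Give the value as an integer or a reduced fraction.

1

Pivot element is row 2, column x5: 2.
Normalize row 2: new (row 2, s1) = 0/2 = 0.
row 1 ← row 1 − (-1)·(new row 2): 1 − (-1)·0 = 1.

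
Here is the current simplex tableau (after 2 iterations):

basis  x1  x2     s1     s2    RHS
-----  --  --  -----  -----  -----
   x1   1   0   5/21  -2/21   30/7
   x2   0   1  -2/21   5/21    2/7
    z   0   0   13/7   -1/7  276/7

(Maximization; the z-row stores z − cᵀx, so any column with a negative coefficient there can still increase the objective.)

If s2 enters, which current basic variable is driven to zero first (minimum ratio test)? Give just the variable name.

Ratios: row 1 (x1): entry -2/21 ≤ 0, skip; row 2 (x2): (2/7)/(5/21) = 6/5.
Minimum ratio 6/5 is in the x2 row, so x2 leaves.

x2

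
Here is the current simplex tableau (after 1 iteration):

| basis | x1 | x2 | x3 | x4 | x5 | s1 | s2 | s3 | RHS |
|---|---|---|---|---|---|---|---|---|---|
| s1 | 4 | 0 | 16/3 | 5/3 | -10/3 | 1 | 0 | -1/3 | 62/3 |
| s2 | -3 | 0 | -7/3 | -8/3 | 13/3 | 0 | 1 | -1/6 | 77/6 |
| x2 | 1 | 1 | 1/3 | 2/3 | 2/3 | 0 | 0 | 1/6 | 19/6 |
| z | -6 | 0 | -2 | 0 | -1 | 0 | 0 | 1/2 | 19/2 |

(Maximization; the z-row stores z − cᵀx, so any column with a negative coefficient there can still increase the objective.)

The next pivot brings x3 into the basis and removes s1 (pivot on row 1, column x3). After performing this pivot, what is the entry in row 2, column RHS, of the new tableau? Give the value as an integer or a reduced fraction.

Pivot element is row 1, column x3: 16/3.
Normalize row 1: new (row 1, RHS) = (62/3)/(16/3) = 31/8.
row 2 ← row 2 − (-7/3)·(new row 1): 77/6 − (-7/3)·(31/8) = 175/8.

175/8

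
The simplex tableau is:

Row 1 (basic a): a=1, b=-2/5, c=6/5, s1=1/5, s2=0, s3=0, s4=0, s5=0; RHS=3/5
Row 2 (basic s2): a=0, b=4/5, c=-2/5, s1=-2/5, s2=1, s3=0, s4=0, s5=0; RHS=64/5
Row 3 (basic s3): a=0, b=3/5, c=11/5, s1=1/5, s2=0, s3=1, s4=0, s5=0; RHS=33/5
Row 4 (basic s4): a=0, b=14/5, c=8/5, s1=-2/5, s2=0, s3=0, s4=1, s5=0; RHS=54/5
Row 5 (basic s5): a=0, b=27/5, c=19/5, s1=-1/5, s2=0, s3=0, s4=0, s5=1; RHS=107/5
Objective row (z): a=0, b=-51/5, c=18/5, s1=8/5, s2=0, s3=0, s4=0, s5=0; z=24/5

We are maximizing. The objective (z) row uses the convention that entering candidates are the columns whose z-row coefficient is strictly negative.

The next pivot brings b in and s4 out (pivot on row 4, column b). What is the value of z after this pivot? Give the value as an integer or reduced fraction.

Minimum ratio for b: (54/5)/(14/5) = 27/7.
z changes by −(z-row coeff of b)·ratio = −(-51/5)·(27/7) = 1377/35.
New z = 24/5 + (1377/35) = 309/7.

309/7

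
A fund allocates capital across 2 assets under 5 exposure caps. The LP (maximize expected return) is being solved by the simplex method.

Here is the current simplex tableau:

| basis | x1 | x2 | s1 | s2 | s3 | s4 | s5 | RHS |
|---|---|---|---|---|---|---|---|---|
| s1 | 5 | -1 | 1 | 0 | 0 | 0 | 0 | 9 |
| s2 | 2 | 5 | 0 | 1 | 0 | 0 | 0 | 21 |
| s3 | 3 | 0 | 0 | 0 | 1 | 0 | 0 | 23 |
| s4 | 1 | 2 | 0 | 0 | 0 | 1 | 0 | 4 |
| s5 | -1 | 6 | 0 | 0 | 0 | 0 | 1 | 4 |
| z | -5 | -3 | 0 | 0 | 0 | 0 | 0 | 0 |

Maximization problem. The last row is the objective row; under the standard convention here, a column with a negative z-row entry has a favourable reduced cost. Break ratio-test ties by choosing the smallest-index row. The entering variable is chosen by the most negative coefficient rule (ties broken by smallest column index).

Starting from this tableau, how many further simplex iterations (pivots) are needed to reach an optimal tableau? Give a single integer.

pivot: x1 in, s1 out → z = 9
pivot: x2 in, s4 out → z = 13
No improving column remains; optimal.

2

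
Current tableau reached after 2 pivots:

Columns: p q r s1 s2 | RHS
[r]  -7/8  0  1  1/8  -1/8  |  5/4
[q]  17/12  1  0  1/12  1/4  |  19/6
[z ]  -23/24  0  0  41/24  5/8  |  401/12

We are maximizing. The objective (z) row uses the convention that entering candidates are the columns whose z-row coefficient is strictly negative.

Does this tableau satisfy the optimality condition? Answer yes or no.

no

Column p has objective-row coefficient -23/24, which is negative; an improving pivot exists, so not yet optimal.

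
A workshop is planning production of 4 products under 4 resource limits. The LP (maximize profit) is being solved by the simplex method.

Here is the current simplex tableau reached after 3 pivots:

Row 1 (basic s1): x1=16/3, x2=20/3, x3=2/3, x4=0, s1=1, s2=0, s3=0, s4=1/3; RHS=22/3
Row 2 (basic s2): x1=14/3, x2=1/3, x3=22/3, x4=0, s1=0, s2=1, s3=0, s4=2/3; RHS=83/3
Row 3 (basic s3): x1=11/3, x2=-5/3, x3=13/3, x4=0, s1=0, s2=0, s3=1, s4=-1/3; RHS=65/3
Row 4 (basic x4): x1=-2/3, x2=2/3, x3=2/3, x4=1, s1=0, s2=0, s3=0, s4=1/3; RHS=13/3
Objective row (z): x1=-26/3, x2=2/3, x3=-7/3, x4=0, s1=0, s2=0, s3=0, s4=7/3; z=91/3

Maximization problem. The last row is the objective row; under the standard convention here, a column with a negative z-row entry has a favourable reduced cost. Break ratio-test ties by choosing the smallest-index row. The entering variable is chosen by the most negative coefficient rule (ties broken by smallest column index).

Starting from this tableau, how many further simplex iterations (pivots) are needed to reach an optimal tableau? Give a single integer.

pivot: x1 in, s1 out → z = 169/4
pivot: x3 in, s2 out → z = 1247/27
No improving column remains; optimal.

2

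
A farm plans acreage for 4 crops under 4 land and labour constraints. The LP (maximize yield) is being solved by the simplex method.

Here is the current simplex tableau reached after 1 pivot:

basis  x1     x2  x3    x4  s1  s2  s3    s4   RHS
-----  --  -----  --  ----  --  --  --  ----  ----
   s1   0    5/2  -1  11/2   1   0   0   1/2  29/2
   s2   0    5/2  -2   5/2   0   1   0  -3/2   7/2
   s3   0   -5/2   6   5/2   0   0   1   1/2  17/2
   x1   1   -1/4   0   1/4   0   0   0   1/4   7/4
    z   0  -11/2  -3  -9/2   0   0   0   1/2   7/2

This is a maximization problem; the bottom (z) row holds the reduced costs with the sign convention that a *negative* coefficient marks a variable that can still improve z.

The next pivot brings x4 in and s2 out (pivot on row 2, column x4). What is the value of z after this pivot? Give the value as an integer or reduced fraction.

Minimum ratio for x4: (7/2)/(5/2) = 7/5.
z changes by −(z-row coeff of x4)·ratio = −(-9/2)·(7/5) = 63/10.
New z = 7/2 + (63/10) = 49/5.

49/5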